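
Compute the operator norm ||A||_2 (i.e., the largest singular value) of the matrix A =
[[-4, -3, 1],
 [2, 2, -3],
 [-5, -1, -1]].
||A||_2 ≈ 7.5518 (= sqrt(largest eigenvalue of A^T A))

||A||_2 = sigma_max(A) = sqrt(lambda_max(A^T A)). Form the symmetric matrix M = A^T A =
[[45, 21, -5],
 [21, 14, -8],
 [-5, -8, 11]].
Its characteristic polynomial (trace, sum of principal 2x2 minors, determinant of M give the coefficients) is
  p(λ) = det(λ I - M) = λ^3 - 70λ^2 + 749λ - 529.
No integer candidate from the rational root theorem (±divisors of 529) is a root, so the roots are irrational. The cubic discriminant is Δ = 834040657 > 0, so there are three distinct real roots. p(0) = -529 and p(1) = 151 have opposite signs, so a root lies in (0, 1); Newton's method refines it to λ ≈ 0.7596. p(12) = 107 and p(13) = -425 have opposite signs, so a root lies in (12, 13); Newton's method refines it to λ ≈ 12.2114. p(57) = -73 and p(58) = 2545 have opposite signs, so a root lies in (57, 58); Newton's method refines it to λ ≈ 57.029. Check (Vieta): the three roots sum to 70, matching tr M = 70.
So the eigenvalues of A^T A are ≈ 0.7596, 12.2114, 57.029 (all ≥ 0, as they must be for A^T A). The largest is λ_max ≈ 57.029, hence ||A||_2 = sqrt(λ_max) ≈ 7.5518.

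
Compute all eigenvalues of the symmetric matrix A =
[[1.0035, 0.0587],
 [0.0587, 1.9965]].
sigma(A) ≈ {1, 2}

A is real symmetric, so its spectrum consists of real eigenvalues. Expanding the characteristic polynomial of the displayed matrix gives
  det(λ I - A) = p(λ) = λ^2 + (-3)λ + (2).
Solving p(λ) = 0 yields eigenvalues ≈ 1, 2. (A is shown rounded to 4 decimals, so these recover the underlying integer eigenvalues to within that precision.)
Verification: the trace of A = 3 equals the sum of eigenvalues 3, and det(A) ≈ 2.0000 matches the eigenvalue product 2.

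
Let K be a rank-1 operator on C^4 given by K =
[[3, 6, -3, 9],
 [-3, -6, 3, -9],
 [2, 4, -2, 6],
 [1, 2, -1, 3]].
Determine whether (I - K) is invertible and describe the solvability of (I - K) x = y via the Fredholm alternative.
(I - K) is invertible (det(I - K) = 3 ≠ 0), so for every y in C^4 the equation (I - K) x = y has a unique solution.

K has rank 1, so it is an outer product K = u v^T: every row of K is a multiple of one row vector. Reading off the entries, u = (3, -3, 2, 1) and v = (1, 2, -1, 3) (row i of K equals u_i·v^T). A rank-one matrix u v^T satisfies K u = u (v·u) and kills the (3)-dimensional subspace v^⊥, so its characteristic polynomial is lambda^3 (lambda - v·u) with v·u = tr K = -2. Hence the eigenvalues of I - K are 1 (multiplicity 3) and 1 - (-2) = 3, so det(I - K) = 3. (Direct check: I - K =
[[-2, -6, 3, -9],
 [3, 7, -3, 9],
 [-2, -4, 3, -6],
 [-1, -2, 1, -2]]
has determinant 3.) The finite-dimensional Fredholm alternative says: either (I - K) is invertible, or ker(I - K) ≠ {0} and then range(I - K) = ker((I - K)^*)^⊥, with dim ker(I - K) = dim ker((I - K)^*). Since det(I - K) ≠ 0, 1 is not an eigenvalue of K and ker(I - K) = {0}, so we are in the first case: for every y there is a unique x = (I - K)^(-1) y. Explicitly, by the Sherman–Morrison formula, (I - u v^T)^(-1) = I + u v^T/(1 - v·u), i.e. (I - K)^(-1) = I + K/(3).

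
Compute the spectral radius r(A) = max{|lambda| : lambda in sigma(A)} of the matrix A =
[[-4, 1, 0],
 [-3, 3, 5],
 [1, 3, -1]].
r(A) ≈ 5.1862

The eigenvalues of A are the roots of its characteristic polynomial. With M = A (coefficients from the trace, the sum of principal 2x2 minors, and det A):
  p(λ) = det(λ I - M) = λ^3 + 2λ^2 - 23λ - 74.
No integer candidate from the rational root theorem (±divisors of 74) is a root, so the roots are irrational. The cubic discriminant is Δ = -33428 < 0, so there is one real root and a complex-conjugate pair. p(5) = -14 and p(6) = 76 have opposite signs, so a root lies in (5, 6); Newton's method refines it to λ ≈ 5.1862. Dividing out (λ - (5.1862)) leaves approximately λ^2 + 7.1862λ + 14.2687. For λ^2 + 7.1862λ + 14.2687 the discriminant is -5.4338. It is negative, so the remaining roots are the complex-conjugate pair λ ≈ -3.5931 ± 1.1655i. Their product equals the constant term, so |λ|^2 ≈ 14.2687 and |λ| ≈ 3.7774.
Thus the eigenvalues (to 4 decimals) are 5.1862 (modulus 5.1862); -3.5931 ± 1.1655i (modulus 3.7774). The spectral radius is the largest modulus: r(A) ≈ 5.1862. (Cross-check: r(A) ≤ ||A||_2 ≈ 7.0609; equality holds whenever A is normal, though it can also hold for some non-normal A.)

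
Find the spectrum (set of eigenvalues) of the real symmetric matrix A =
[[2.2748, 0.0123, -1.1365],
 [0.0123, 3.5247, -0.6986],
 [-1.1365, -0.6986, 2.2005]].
sigma(A) ≈ {1, 3, 4}

A is real symmetric, so its spectrum consists of real eigenvalues. Expanding the characteristic polynomial of the displayed matrix gives
  det(λ I - A) = p(λ) = λ^3 + (-8)λ^2 + (19)λ + (-12).
Solving p(λ) = 0 yields eigenvalues ≈ 1, 3, 4. (A is shown rounded to 4 decimals, so these recover the underlying integer eigenvalues to within that precision.)
Verification: the trace of A = 8 equals the sum of eigenvalues 8, and det(A) ≈ 12.0000 matches the eigenvalue product 12.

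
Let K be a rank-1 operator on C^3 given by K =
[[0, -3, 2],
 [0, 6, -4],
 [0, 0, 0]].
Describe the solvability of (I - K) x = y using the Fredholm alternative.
(I - K) is invertible (det(I - K) = -5 ≠ 0), so for every y in C^3 the equation (I - K) x = y has a unique solution.

K has rank 1, so it is an outer product K = u v^T: every row of K is a multiple of one row vector. Reading off the entries, u = (1, -2, 0) and v = (0, -3, 2) (row i of K equals u_i·v^T). A rank-one matrix u v^T satisfies K u = u (v·u) and kills the (2)-dimensional subspace v^⊥, so its characteristic polynomial is lambda^2 (lambda - v·u) with v·u = tr K = 6. Hence the eigenvalues of I - K are 1 (multiplicity 2) and 1 - (6) = -5, so det(I - K) = -5. (Direct check: I - K =
[[1, 3, -2],
 [0, -5, 4],
 [0, 0, 1]]
has determinant -5.) The finite-dimensional Fredholm alternative says: either (I - K) is invertible, or ker(I - K) ≠ {0} and then range(I - K) = ker((I - K)^*)^⊥, with dim ker(I - K) = dim ker((I - K)^*). Since det(I - K) ≠ 0, 1 is not an eigenvalue of K and ker(I - K) = {0}, so we are in the first case: for every y there is a unique x = (I - K)^(-1) y. Explicitly, by the Sherman–Morrison formula, (I - u v^T)^(-1) = I + u v^T/(1 - v·u), i.e. (I - K)^(-1) = I + K/(-5).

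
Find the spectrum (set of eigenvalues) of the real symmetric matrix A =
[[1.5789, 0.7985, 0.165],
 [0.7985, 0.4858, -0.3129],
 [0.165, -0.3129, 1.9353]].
sigma(A) ≈ {0, 2} (2 with multiplicity 2)

A is real symmetric, so its spectrum consists of real eigenvalues. Expanding the characteristic polynomial of the displayed matrix gives
  det(λ I - A) = p(λ) = λ^3 + (-4)λ^2 + (4)λ + (0).
Solving p(λ) = 0 yields eigenvalues ≈ 0, 2, 2. (A is shown rounded to 4 decimals, so these recover the underlying integer eigenvalues to within that precision.)
Verification: the trace of A = 4 equals the sum of eigenvalues 4, and det(A) ≈ 0.0002 matches the eigenvalue product 0.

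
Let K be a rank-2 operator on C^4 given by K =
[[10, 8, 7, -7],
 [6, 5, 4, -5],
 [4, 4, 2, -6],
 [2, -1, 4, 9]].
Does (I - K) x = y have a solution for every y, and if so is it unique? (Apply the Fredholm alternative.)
(I - K) is invertible (det(I - K) = 149 ≠ 0), so for every y in C^4 the equation (I - K) x = y has a unique solution.

K has rank 2 and factors as K = U V^T = u1 v1^T + u2 v2^T with u1 = (-2, -1, 0, -3), v1 = (-2, -1, -2, -1), u2 = (-3, -2, -2, 2), v2 = (-2, -2, -1, 3) (multiplying out reproduces the displayed K). The nonzero eigenvalues of U V^T coincide with those of the 2 x 2 matrix G = V^T U = [[v1·u1, v1·u2], [v2·u1, v2·u2]] = [[8, 10], [-3, 18]], and by the Sylvester determinant identity det(I_4 - U V^T) = det(I_2 - V^T U) = det([[-7, -10], [3, -17]]) = (-7)(-17) - (-10)(3) = 149. (Direct check: I - K =
[[-9, -8, -7, 7],
 [-6, -4, -4, 5],
 [-4, -4, -1, 6],
 [-2, 1, -4, -8]]
has determinant 149.) The finite-dimensional Fredholm alternative says: either (I - K) is invertible, or ker(I - K) ≠ {0} and then range(I - K) = ker((I - K)^*)^⊥, with dim ker(I - K) = dim ker((I - K)^*). Since det(I - K) ≠ 0, 1 is not an eigenvalue of K and ker(I - K) = {0}, so we are in the first case: for every y there is a unique x = (I - K)^(-1) y. (Explicitly, by the Woodbury identity, (I - U V^T)^(-1) = I + U (I_2 - G)^(-1) V^T.)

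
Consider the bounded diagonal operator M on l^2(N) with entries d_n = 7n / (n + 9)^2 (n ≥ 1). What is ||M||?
||M|| = 7/36 (attained at n = 9)

For M diagonal, ||M|| = sup_n |d_n|. Treat f(x) = 7x / (x + 9)^2 for real x > 0. By the quotient rule, f'(x) = 7(9 - x)/(x + 9)^3, which is positive for x < 9 and negative for x > 9. So f has a unique maximum at x = 9, and since 9 is a positive integer, the supremum over n ≥ 1 is attained at n = 9: d_9 = 7·9/(9 + 9)^2 = 7·9/324 = 7/36. Hence ||M|| = 7/36.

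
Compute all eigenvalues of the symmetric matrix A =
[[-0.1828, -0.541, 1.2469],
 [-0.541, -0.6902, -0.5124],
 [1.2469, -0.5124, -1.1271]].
sigma(A) ≈ {-2, -1, 1}

A is real symmetric, so its spectrum consists of real eigenvalues. Expanding the characteristic polynomial of the displayed matrix gives
  det(λ I - A) = p(λ) = λ^3 + (2)λ^2 + (-1)λ + (-2).
Solving p(λ) = 0 yields eigenvalues ≈ -2, -1, 1. (A is shown rounded to 4 decimals, so these recover the underlying integer eigenvalues to within that precision.)
Verification: the trace of A = -2 equals the sum of eigenvalues -2, and det(A) ≈ 2.0001 matches the eigenvalue product 2.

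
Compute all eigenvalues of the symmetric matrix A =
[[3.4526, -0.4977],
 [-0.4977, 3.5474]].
sigma(A) ≈ {3, 4}

A is real symmetric, so its spectrum consists of real eigenvalues. Expanding the characteristic polynomial of the displayed matrix gives
  det(λ I - A) = p(λ) = λ^2 + (-7)λ + (12).
Solving p(λ) = 0 yields eigenvalues ≈ 3, 4. (A is shown rounded to 4 decimals, so these recover the underlying integer eigenvalues to within that precision.)
Verification: the trace of A = 7 equals the sum of eigenvalues 7, and det(A) ≈ 12.0000 matches the eigenvalue product 12.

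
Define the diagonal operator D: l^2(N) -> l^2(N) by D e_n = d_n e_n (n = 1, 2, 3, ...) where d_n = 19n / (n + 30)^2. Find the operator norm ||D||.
||D|| = 19/120 (attained at n = 30)

For D diagonal, ||D|| = sup_n |d_n|. Treat f(x) = 19x / (x + 30)^2 for real x > 0. By the quotient rule, f'(x) = 19(30 - x)/(x + 30)^3, which is positive for x < 30 and negative for x > 30. So f has a unique maximum at x = 30, and since 30 is a positive integer, the supremum over n ≥ 1 is attained at n = 30: d_30 = 19·30/(30 + 30)^2 = 19·30/3600 = 19/120. Hence ||D|| = 19/120.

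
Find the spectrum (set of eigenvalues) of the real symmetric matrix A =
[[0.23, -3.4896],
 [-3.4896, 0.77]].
sigma(A) ≈ {-3, 4}

A is real symmetric, so its spectrum consists of real eigenvalues. Expanding the characteristic polynomial of the displayed matrix gives
  det(λ I - A) = p(λ) = λ^2 + (-1)λ + (-12).
Solving p(λ) = 0 yields eigenvalues ≈ -3, 4. (A is shown rounded to 4 decimals, so these recover the underlying integer eigenvalues to within that precision.)
Verification: the trace of A = 1 equals the sum of eigenvalues 1, and det(A) ≈ -12.0002 matches the eigenvalue product -12.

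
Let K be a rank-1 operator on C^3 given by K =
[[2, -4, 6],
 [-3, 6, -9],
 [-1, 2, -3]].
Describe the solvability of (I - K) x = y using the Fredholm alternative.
(I - K) is invertible (det(I - K) = -4 ≠ 0), so for every y in C^3 the equation (I - K) x = y has a unique solution.

K has rank 1, so it is an outer product K = u v^T: every row of K is a multiple of one row vector. Reading off the entries, u = (2, -3, -1) and v = (1, -2, 3) (row i of K equals u_i·v^T). A rank-one matrix u v^T satisfies K u = u (v·u) and kills the (2)-dimensional subspace v^⊥, so its characteristic polynomial is lambda^2 (lambda - v·u) with v·u = tr K = 5. Hence the eigenvalues of I - K are 1 (multiplicity 2) and 1 - (5) = -4, so det(I - K) = -4. (Direct check: I - K =
[[-1, 4, -6],
 [3, -5, 9],
 [1, -2, 4]]
has determinant -4.) The finite-dimensional Fredholm alternative says: either (I - K) is invertible, or ker(I - K) ≠ {0} and then range(I - K) = ker((I - K)^*)^⊥, with dim ker(I - K) = dim ker((I - K)^*). Since det(I - K) ≠ 0, 1 is not an eigenvalue of K and ker(I - K) = {0}, so we are in the first case: for every y there is a unique x = (I - K)^(-1) y. Explicitly, by the Sherman–Morrison formula, (I - u v^T)^(-1) = I + u v^T/(1 - v·u), i.e. (I - K)^(-1) = I + K/(-4).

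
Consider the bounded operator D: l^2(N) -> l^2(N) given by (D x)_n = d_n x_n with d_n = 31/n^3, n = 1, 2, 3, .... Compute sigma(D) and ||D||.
sigma(D) = {31/n^3 : n ≥ 1} ∪ {0}; ||D|| = 31

A bounded diagonal operator on l^2 with diagonal entries d_n has spectrum equal to the closure of {d_n : n ≥ 1}: every d_n is an eigenvalue (with eigenvector e_n), so {d_n} ⊂ sigma(D); the spectrum is closed, so its closure is too; and for lambda not in the closure, (D - lambda I) has bounded inverse (the diagonal entries 1/(d_n - lambda) are bounded). For our sequence d_n = 31/n^3, n = 1, 2, 3, ...:
  - {d_n} = {31/n^3 : n ≥ 1}; the only limit point is 0
  - closure = {31/n^3 : n ≥ 1} ∪ {0}
For the norm: a diagonal operator has ||D|| = sup_n |d_n|. Here d_n = 31/n^3 is positive and decreasing, so sup_n |d_n| = d_1 = 31. So ||D|| = 31.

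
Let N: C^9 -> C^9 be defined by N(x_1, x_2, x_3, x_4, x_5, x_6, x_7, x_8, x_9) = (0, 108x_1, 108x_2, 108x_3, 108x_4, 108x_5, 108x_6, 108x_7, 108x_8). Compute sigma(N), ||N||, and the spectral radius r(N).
sigma(N) = {0}; ||N|| = 108; r(N) = 0. (N is nilpotent with N^9 = 0.)

On C^9, N is a strictly lower-triangular matrix with 108 on the subdiagonal and zeros elsewhere, so its characteristic polynomial is lambda^9 and every eigenvalue is 0: sigma(N) = {0}. For the operator norm, N e_i = 108e_{i+1} for i = 1, ..., 8 and N e_9 = 0, so the singular values of N are 108 (with multiplicity 8) and 0; hence ||N|| = 108. The spectral radius r(N) = max|lambda| = 0. Note ||N|| > r(N) — characteristic of non-normal nilpotent operators. Indeed N^9 = 0.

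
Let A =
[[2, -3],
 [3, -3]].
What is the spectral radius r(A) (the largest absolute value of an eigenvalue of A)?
r(A) = sqrt(3) ≈ 1.7321

The eigenvalues of A are the roots of its characteristic polynomial. With M = A (coefficients from the trace and determinant):
  p(λ) = det(λ I - M) = λ^2 + λ + 3.
For λ^2 + λ + 3 the discriminant is -11. It is negative, so the roots are the complex-conjugate pair λ = -1/2 ± (sqrt(11)/2) i ≈ -0.5 ± 1.6583i. For a conjugate pair the product of the roots equals the constant term, so |λ|^2 = 3 and |λ| = sqrt(3) ≈ 1.7321.
Thus the eigenvalues (to 4 decimals) are -0.5 ± 1.6583i (modulus 1.7321). The spectral radius is the largest modulus: r(A) = sqrt(3) ≈ 1.7321. (Cross-check: r(A) ≤ ||A||_2 ≈ 5.5414; equality holds whenever A is normal, though it can also hold for some non-normal A.)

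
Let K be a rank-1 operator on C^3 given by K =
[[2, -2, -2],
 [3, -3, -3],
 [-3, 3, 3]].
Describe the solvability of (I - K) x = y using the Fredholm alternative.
(I - K) is invertible (det(I - K) = -1 ≠ 0), so for every y in C^3 the equation (I - K) x = y has a unique solution.

K has rank 1, so it is an outer product K = u v^T: every row of K is a multiple of one row vector. Reading off the entries, u = (-2, -3, 3) and v = (-1, 1, 1) (row i of K equals u_i·v^T). A rank-one matrix u v^T satisfies K u = u (v·u) and kills the (2)-dimensional subspace v^⊥, so its characteristic polynomial is lambda^2 (lambda - v·u) with v·u = tr K = 2. Hence the eigenvalues of I - K are 1 (multiplicity 2) and 1 - (2) = -1, so det(I - K) = -1. (Direct check: I - K =
[[-1, 2, 2],
 [-3, 4, 3],
 [3, -3, -2]]
has determinant -1.) The finite-dimensional Fredholm alternative says: either (I - K) is invertible, or ker(I - K) ≠ {0} and then range(I - K) = ker((I - K)^*)^⊥, with dim ker(I - K) = dim ker((I - K)^*). Since det(I - K) ≠ 0, 1 is not an eigenvalue of K and ker(I - K) = {0}, so we are in the first case: for every y there is a unique x = (I - K)^(-1) y. Explicitly, by the Sherman–Morrison formula, (I - u v^T)^(-1) = I + u v^T/(1 - v·u), i.e. (I - K)^(-1) = I - K.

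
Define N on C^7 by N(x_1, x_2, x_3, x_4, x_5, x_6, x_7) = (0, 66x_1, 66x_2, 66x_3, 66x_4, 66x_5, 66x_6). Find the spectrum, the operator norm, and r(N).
sigma(N) = {0}; ||N|| = 66; r(N) = 0. (N is nilpotent with N^7 = 0.)

On C^7, N is a strictly lower-triangular matrix with 66 on the subdiagonal and zeros elsewhere, so its characteristic polynomial is lambda^7 and every eigenvalue is 0: sigma(N) = {0}. For the operator norm, N e_i = 66e_{i+1} for i = 1, ..., 6 and N e_7 = 0, so the singular values of N are 66 (with multiplicity 6) and 0; hence ||N|| = 66. The spectral radius r(N) = max|lambda| = 0. Note ||N|| > r(N) — characteristic of non-normal nilpotent operators. Indeed N^7 = 0.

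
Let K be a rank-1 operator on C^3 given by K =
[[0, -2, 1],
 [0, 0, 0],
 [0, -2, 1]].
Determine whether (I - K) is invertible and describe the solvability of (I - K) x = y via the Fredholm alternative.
(I - K) is singular (det(I - K) = 0, i.e. 1 ∈ sigma(K)). (I - K) x = y is solvable iff y ⊥ ker((I - K)^*) = span{(0, -2, 1)}, i.e. iff -2y_2 + y_3 = 0. When solvable, the solutions are x = y + c·(1, 0, 1), c arbitrary (ker(I - K) = span{(1, 0, 1)}, dimension 1).

K has rank 1, so it is an outer product K = u v^T: every row of K is a multiple of one row vector. Reading off the entries, u = (1, 0, 1) and v = (0, -2, 1) (row i of K equals u_i·v^T). A rank-one matrix u v^T satisfies K u = u (v·u) and kills the (2)-dimensional subspace v^⊥, so its characteristic polynomial is lambda^2 (lambda - v·u) with v·u = tr K = 1. Hence the eigenvalues of I - K are 1 (multiplicity 2) and 1 - (1) = 0, so det(I - K) = 0. (Direct check: I - K =
[[1, 2, -1],
 [0, 1, 0],
 [0, 2, 0]]
has determinant 0.) So 1 is an eigenvalue of K and (I - K) is not invertible. The finite-dimensional Fredholm alternative says: either (I - K) is invertible, or ker(I - K) ≠ {0} and then range(I - K) = ker((I - K)^*)^⊥, with dim ker(I - K) = dim ker((I - K)^*). We are in the second case, so we need both kernels. Kernel of I - K: (I - K) u = u - u (v·u) = u - u = 0, so ker(I - K) = span{u} = span{(1, 0, 1)} (it is exactly 1-dimensional because rank(I - K) = 2). Kernel of the adjoint: K is real, so (I - K)^* = I - K^T = I - v u^T, and (I - v u^T) v = v - v (u·v) = 0; hence ker((I - K)^*) = span{v} = span{(0, -2, 1)}. Therefore (I - K) x = y is solvable iff <y, v> = 0, i.e. iff -2y_2 + y_3 = 0. When this holds, K y = u (v·y) = 0, so (I - K) y = y and x = y is a particular solution; the full solution set is the line x = y + c·u = y + c·(1, 0, 1), c ∈ C.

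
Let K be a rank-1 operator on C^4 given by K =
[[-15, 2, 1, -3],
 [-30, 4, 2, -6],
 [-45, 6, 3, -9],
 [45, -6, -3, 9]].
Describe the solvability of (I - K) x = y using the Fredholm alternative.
(I - K) is singular (det(I - K) = 0, i.e. 1 ∈ sigma(K)). (I - K) x = y is solvable iff y ⊥ ker((I - K)^*) = span{(-15, 2, 1, -3)}, i.e. iff -15y_1 + 2y_2 + y_3 - 3y_4 = 0. When solvable, the solutions are x = y + c·(1, 2, 3, -3), c arbitrary (ker(I - K) = span{(1, 2, 3, -3)}, dimension 1).

K has rank 1, so it is an outer product K = u v^T: every row of K is a multiple of one row vector. Reading off the entries, u = (1, 2, 3, -3) and v = (-15, 2, 1, -3) (row i of K equals u_i·v^T). A rank-one matrix u v^T satisfies K u = u (v·u) and kills the (3)-dimensional subspace v^⊥, so its characteristic polynomial is lambda^3 (lambda - v·u) with v·u = tr K = 1. Hence the eigenvalues of I - K are 1 (multiplicity 3) and 1 - (1) = 0, so det(I - K) = 0. (Direct check: I - K =
[[16, -2, -1, 3],
 [30, -3, -2, 6],
 [45, -6, -2, 9],
 [-45, 6, 3, -8]]
has determinant 0.) So 1 is an eigenvalue of K and (I - K) is not invertible. The finite-dimensional Fredholm alternative says: either (I - K) is invertible, or ker(I - K) ≠ {0} and then range(I - K) = ker((I - K)^*)^⊥, with dim ker(I - K) = dim ker((I - K)^*). We are in the second case, so we need both kernels. Kernel of I - K: (I - K) u = u - u (v·u) = u - u = 0, so ker(I - K) = span{u} = span{(1, 2, 3, -3)} (it is exactly 1-dimensional because rank(I - K) = 3). Kernel of the adjoint: K is real, so (I - K)^* = I - K^T = I - v u^T, and (I - v u^T) v = v - v (u·v) = 0; hence ker((I - K)^*) = span{v} = span{(-15, 2, 1, -3)}. Therefore (I - K) x = y is solvable iff <y, v> = 0, i.e. iff -15y_1 + 2y_2 + y_3 - 3y_4 = 0. When this holds, K y = u (v·y) = 0, so (I - K) y = y and x = y is a particular solution; the full solution set is the line x = y + c·u = y + c·(1, 2, 3, -3), c ∈ C.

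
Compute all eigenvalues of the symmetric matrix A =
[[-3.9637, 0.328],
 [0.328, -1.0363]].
sigma(A) ≈ {-4, -1}

A is real symmetric, so its spectrum consists of real eigenvalues. Expanding the characteristic polynomial of the displayed matrix gives
  det(λ I - A) = p(λ) = λ^2 + (5)λ + (4).
Solving p(λ) = 0 yields eigenvalues ≈ -4, -1. (A is shown rounded to 4 decimals, so these recover the underlying integer eigenvalues to within that precision.)
Verification: the trace of A = -5 equals the sum of eigenvalues -5, and det(A) ≈ 4.0000 matches the eigenvalue product 4.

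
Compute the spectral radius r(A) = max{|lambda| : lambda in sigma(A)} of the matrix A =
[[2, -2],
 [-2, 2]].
r(A) = 4

The eigenvalues of A are the roots of its characteristic polynomial. With M = A (coefficients from the trace and determinant):
  p(λ) = det(λ I - M) = λ^2 - 4λ.
For λ^2 - 4λ the discriminant is 16. It is a perfect square (4^2), so the roots are rational: λ = (4 ± 4)/2 = 4, 0.
Thus the eigenvalues (to 4 decimals) are 4 (modulus 4); 0 (modulus 0). The spectral radius is the largest modulus: r(A) = 4. (Cross-check: r(A) ≤ ||A||_2 ≈ 4; equality holds whenever A is normal, though it can also hold for some non-normal A.)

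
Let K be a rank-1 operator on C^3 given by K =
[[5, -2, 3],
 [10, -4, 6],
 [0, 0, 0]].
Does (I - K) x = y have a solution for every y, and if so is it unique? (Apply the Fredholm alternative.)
(I - K) is singular (det(I - K) = 0, i.e. 1 ∈ sigma(K)). (I - K) x = y is solvable iff y ⊥ ker((I - K)^*) = span{(5, -2, 3)}, i.e. iff 5y_1 - 2y_2 + 3y_3 = 0. When solvable, the solutions are x = y + c·(1, 2, 0), c arbitrary (ker(I - K) = span{(1, 2, 0)}, dimension 1).

K has rank 1, so it is an outer product K = u v^T: every row of K is a multiple of one row vector. Reading off the entries, u = (1, 2, 0) and v = (5, -2, 3) (row i of K equals u_i·v^T). A rank-one matrix u v^T satisfies K u = u (v·u) and kills the (2)-dimensional subspace v^⊥, so its characteristic polynomial is lambda^2 (lambda - v·u) with v·u = tr K = 1. Hence the eigenvalues of I - K are 1 (multiplicity 2) and 1 - (1) = 0, so det(I - K) = 0. (Direct check: I - K =
[[-4, 2, -3],
 [-10, 5, -6],
 [0, 0, 1]]
has determinant 0.) So 1 is an eigenvalue of K and (I - K) is not invertible. The finite-dimensional Fredholm alternative says: either (I - K) is invertible, or ker(I - K) ≠ {0} and then range(I - K) = ker((I - K)^*)^⊥, with dim ker(I - K) = dim ker((I - K)^*). We are in the second case, so we need both kernels. Kernel of I - K: (I - K) u = u - u (v·u) = u - u = 0, so ker(I - K) = span{u} = span{(1, 2, 0)} (it is exactly 1-dimensional because rank(I - K) = 2). Kernel of the adjoint: K is real, so (I - K)^* = I - K^T = I - v u^T, and (I - v u^T) v = v - v (u·v) = 0; hence ker((I - K)^*) = span{v} = span{(5, -2, 3)}. Therefore (I - K) x = y is solvable iff <y, v> = 0, i.e. iff 5y_1 - 2y_2 + 3y_3 = 0. When this holds, K y = u (v·y) = 0, so (I - K) y = y and x = y is a particular solution; the full solution set is the line x = y + c·u = y + c·(1, 2, 0), c ∈ C.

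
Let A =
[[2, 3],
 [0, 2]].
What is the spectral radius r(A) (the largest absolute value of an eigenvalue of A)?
r(A) = 2

The eigenvalues of A are the roots of its characteristic polynomial. With M = A (coefficients from the trace and determinant):
  p(λ) = det(λ I - M) = λ^2 - 4λ + 4.
For λ^2 - 4λ + 4 the discriminant is 0. It is a perfect square (0^2), so the roots are rational: λ = (4 ± 0)/2 = 2, 2.
Thus the eigenvalues (to 4 decimals) are 2 (modulus 2). The spectral radius is the largest modulus: r(A) = 2. (Cross-check: r(A) ≤ ||A||_2 ≈ 4; equality holds whenever A is normal, though it can also hold for some non-normal A.)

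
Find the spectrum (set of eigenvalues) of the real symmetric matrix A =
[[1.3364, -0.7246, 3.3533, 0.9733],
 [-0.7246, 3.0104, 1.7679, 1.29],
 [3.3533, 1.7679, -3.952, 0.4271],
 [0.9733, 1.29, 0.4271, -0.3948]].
sigma(A) ≈ {-6, -1, 3, 4}

A is real symmetric, so its spectrum consists of real eigenvalues. Expanding the characteristic polynomial of the displayed matrix gives
  det(λ I - A) = p(λ) = λ^4 + (0)λ^3 + (-31)λ^2 + (42)λ + (72).
Solving p(λ) = 0 yields eigenvalues ≈ -6, -1, 3, 4. (A is shown rounded to 4 decimals, so these recover the underlying integer eigenvalues to within that precision.)
Verification: the trace of A = 0 equals the sum of eigenvalues 0, and det(A) ≈ 71.9999 matches the eigenvalue product 72.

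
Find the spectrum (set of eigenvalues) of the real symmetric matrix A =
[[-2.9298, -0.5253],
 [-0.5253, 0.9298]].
sigma(A) ≈ {-3, 1}

A is real symmetric, so its spectrum consists of real eigenvalues. Expanding the characteristic polynomial of the displayed matrix gives
  det(λ I - A) = p(λ) = λ^2 + (2)λ + (-3).
Solving p(λ) = 0 yields eigenvalues ≈ -3, 1. (A is shown rounded to 4 decimals, so these recover the underlying integer eigenvalues to within that precision.)
Verification: the trace of A = -2 equals the sum of eigenvalues -2, and det(A) ≈ -3.0001 matches the eigenvalue product -3.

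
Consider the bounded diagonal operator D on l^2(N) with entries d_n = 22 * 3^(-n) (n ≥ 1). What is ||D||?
||D|| = 22/3 (attained at n = 1)

For D diagonal, ||D|| = sup_n |d_n|. The sequence d_n = 22 * 3^(-n) is positive and strictly decreasing (ratio 3^(-1) < 1), so the supremum is d_1 = 22/3. Hence ||D|| = 22/3.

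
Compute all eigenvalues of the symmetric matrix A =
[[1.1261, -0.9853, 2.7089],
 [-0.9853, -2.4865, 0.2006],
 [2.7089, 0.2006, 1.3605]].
sigma(A) ≈ {-3, -1, 4}

A is real symmetric, so its spectrum consists of real eigenvalues. Expanding the characteristic polynomial of the displayed matrix gives
  det(λ I - A) = p(λ) = λ^3 + (0)λ^2 + (-13)λ + (-12).
Solving p(λ) = 0 yields eigenvalues ≈ -3, -1, 4. (A is shown rounded to 4 decimals, so these recover the underlying integer eigenvalues to within that precision.)
Verification: the trace of A = 0 equals the sum of eigenvalues 0, and det(A) ≈ 11.9999 matches the eigenvalue product 12.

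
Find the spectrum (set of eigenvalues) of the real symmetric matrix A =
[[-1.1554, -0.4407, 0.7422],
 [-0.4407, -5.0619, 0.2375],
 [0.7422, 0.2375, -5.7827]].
sigma(A) ≈ {-6, -5, -1}

A is real symmetric, so its spectrum consists of real eigenvalues. Expanding the characteristic polynomial of the displayed matrix gives
  det(λ I - A) = p(λ) = λ^3 + (12)λ^2 + (41)λ + (29.9989).
Solving p(λ) = 0 yields eigenvalues ≈ -6, -5, -1. (A is shown rounded to 4 decimals, so these recover the underlying integer eigenvalues to within that precision.)
Verification: the trace of A = -12 equals the sum of eigenvalues -12, and det(A) ≈ -29.9989 matches the eigenvalue product -30.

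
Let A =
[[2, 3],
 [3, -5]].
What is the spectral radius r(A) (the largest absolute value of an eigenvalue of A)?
r(A) = (3 + sqrt(85))/2 ≈ 6.1098

The eigenvalues of A are the roots of its characteristic polynomial. With M = A (coefficients from the trace and determinant):
  p(λ) = det(λ I - M) = λ^2 + 3λ - 19.
For λ^2 + 3λ - 19 the discriminant is 85. It is nonnegative but not a perfect square, so the roots are real and irrational: λ = (-3 ± sqrt(85))/2 ≈ 3.1098, -6.1098.
Thus the eigenvalues (to 4 decimals) are 3.1098 (modulus 3.1098); -6.1098 (modulus 6.1098). The spectral radius is the largest modulus: r(A) = (3 + sqrt(85))/2 ≈ 6.1098. (Cross-check: r(A) ≤ ||A||_2 ≈ 6.1098; equality holds whenever A is normal, though it can also hold for some non-normal A.)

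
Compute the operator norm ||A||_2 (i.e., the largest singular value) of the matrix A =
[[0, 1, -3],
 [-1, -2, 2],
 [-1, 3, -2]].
||A||_2 ≈ 5.3482 (= sqrt(largest eigenvalue of A^T A))

||A||_2 = sigma_max(A) = sqrt(lambda_max(A^T A)). Form the symmetric matrix M = A^T A =
[[2, -1, 0],
 [-1, 14, -13],
 [0, -13, 17]].
Its characteristic polynomial (trace, sum of principal 2x2 minors, determinant of M give the coefficients) is
  p(λ) = det(λ I - M) = λ^3 - 33λ^2 + 130λ - 121.
No integer candidate from the rational root theorem (±divisors of 121) is a root, so the roots are irrational. The cubic discriminant is Δ = 1170905 > 0, so there are three distinct real roots. p(1) = -23 and p(2) = 15 have opposite signs, so a root lies in (1, 2); Newton's method refines it to λ ≈ 1.4218. p(2) = 15 and p(3) = -1 have opposite signs, so a root lies in (2, 3); Newton's method refines it to λ ≈ 2.9753. p(28) = -401 and p(29) = 285 have opposite signs, so a root lies in (28, 29); Newton's method refines it to λ ≈ 28.6029. Check (Vieta): the three roots sum to 33, matching tr M = 33.
So the eigenvalues of A^T A are ≈ 1.4218, 2.9753, 28.6029 (all ≥ 0, as they must be for A^T A). The largest is λ_max ≈ 28.6029, hence ||A||_2 = sqrt(λ_max) ≈ 5.3482.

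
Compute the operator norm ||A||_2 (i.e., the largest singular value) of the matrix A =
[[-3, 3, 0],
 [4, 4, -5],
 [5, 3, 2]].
||A||_2 ≈ 8.4657 (= sqrt(largest eigenvalue of A^T A))

||A||_2 = sigma_max(A) = sqrt(lambda_max(A^T A)). Form the symmetric matrix M = A^T A =
[[50, 22, -10],
 [22, 34, -14],
 [-10, -14, 29]].
Its characteristic polynomial (trace, sum of principal 2x2 minors, determinant of M give the coefficients) is
  p(λ) = det(λ I - M) = λ^3 - 113λ^2 + 3356λ - 28224.
No integer candidate from the rational root theorem (±divisors of 28224) is a root, so the roots are irrational. The cubic discriminant is Δ = 877524752 > 0, so there are three distinct real roots. p(14) = -644 and p(15) = 66 have opposite signs, so a root lies in (14, 15); Newton's method refines it to λ ≈ 14.8981. p(26) = 220 and p(27) = -306 have opposite signs, so a root lies in (26, 27); Newton's method refines it to λ ≈ 26.4339. p(71) = -1670 and p(72) = 864 have opposite signs, so a root lies in (71, 72); Newton's method refines it to λ ≈ 71.6679. Check (Vieta): the three roots sum to 113, matching tr M = 113.
So the eigenvalues of A^T A are ≈ 14.8981, 26.4339, 71.6679 (all ≥ 0, as they must be for A^T A). The largest is λ_max ≈ 71.6679, hence ||A||_2 = sqrt(λ_max) ≈ 8.4657.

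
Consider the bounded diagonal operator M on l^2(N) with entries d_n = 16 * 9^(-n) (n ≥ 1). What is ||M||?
||M|| = 16/9 (attained at n = 1)

For M diagonal, ||M|| = sup_n |d_n|. The sequence d_n = 16 * 9^(-n) is positive and strictly decreasing (ratio 9^(-1) < 1), so the supremum is d_1 = 16/9. Hence ||M|| = 16/9.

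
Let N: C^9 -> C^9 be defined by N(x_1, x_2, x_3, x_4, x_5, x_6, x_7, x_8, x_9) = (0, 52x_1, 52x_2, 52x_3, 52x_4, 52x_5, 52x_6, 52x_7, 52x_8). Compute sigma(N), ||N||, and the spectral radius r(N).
sigma(N) = {0}; ||N|| = 52; r(N) = 0. (N is nilpotent with N^9 = 0.)

On C^9, N is a strictly lower-triangular matrix with 52 on the subdiagonal and zeros elsewhere, so its characteristic polynomial is lambda^9 and every eigenvalue is 0: sigma(N) = {0}. For the operator norm, N e_i = 52e_{i+1} for i = 1, ..., 8 and N e_9 = 0, so the singular values of N are 52 (with multiplicity 8) and 0; hence ||N|| = 52. The spectral radius r(N) = max|lambda| = 0. Note ||N|| > r(N) — characteristic of non-normal nilpotent operators. Indeed N^9 = 0.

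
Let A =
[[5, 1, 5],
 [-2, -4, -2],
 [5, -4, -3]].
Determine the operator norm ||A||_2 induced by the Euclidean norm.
||A||_2 = sqrt((71 + sqrt(3505))/2) ≈ 8.0686 (= sqrt(largest eigenvalue of A^T A))

||A||_2 = sigma_max(A) = sqrt(lambda_max(A^T A)). Form the symmetric matrix M = A^T A =
[[54, -7, 14],
 [-7, 33, 25],
 [14, 25, 38]].
Its characteristic polynomial (trace, sum of principal 2x2 minors, determinant of M give the coefficients) is
  p(λ) = det(λ I - M) = λ^3 - 125λ^2 + 4218λ - 20736.
By the rational root theorem any rational root is an integer divisor of 20736. Testing λ = 54: p(54) = 157464 - 364500 + 227772 - 20736 = 0, so λ = 54 is a root. Dividing out (λ - 54) leaves p(λ) = (λ - 54)(λ^2 - 71λ + 384). For λ^2 - 71λ + 384 the discriminant is 3505. It is nonnegative but not a perfect square, so the roots are real and irrational: λ = (71 ± sqrt(3505))/2 ≈ 65.1015, 5.8985.
So the eigenvalues of A^T A are ≈ 5.8985, 54, 65.1015 (all ≥ 0, as they must be for A^T A). The largest is λ_max = (71 + sqrt(3505))/2 ≈ 65.1015, hence ||A||_2 = sqrt(λ_max) = sqrt((71 + sqrt(3505))/2) ≈ 8.0686.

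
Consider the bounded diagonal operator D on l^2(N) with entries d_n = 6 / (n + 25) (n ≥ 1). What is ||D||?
||D|| = 3/13 (attained at n = 1)

For D diagonal, ||D|| = sup_n |d_n| = sup_n 6/(n + 25). This is positive and strictly decreasing in n, so the supremum is attained at n = 1: d_1 = 6/(1 + 25) = 3/13. Hence ||D|| = 3/13.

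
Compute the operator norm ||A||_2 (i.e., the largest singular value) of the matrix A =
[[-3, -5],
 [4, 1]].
||A||_2 = sqrt((51 + sqrt(1445))/2) ≈ 6.6713 (= sqrt(largest eigenvalue of A^T A))

||A||_2 = sigma_max(A) = sqrt(lambda_max(A^T A)). Form the symmetric matrix M = A^T A =
[[25, 19],
 [19, 26]].
Its characteristic polynomial (trace, determinant of M give the coefficients) is
  p(λ) = det(λ I - M) = λ^2 - 51λ + 289.
For λ^2 - 51λ + 289 the discriminant is 1445. It is nonnegative but not a perfect square, so the roots are real and irrational: λ = (51 ± sqrt(1445))/2 ≈ 44.5066, 6.4934.
So the eigenvalues of A^T A are ≈ 6.4934, 44.5066 (all ≥ 0, as they must be for A^T A). The largest is λ_max = (51 + sqrt(1445))/2 ≈ 44.5066, hence ||A||_2 = sqrt(λ_max) = sqrt((51 + sqrt(1445))/2) ≈ 6.6713.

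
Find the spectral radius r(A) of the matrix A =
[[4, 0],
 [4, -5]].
r(A) = 5

The eigenvalues of A are the roots of its characteristic polynomial. With M = A (coefficients from the trace and determinant):
  p(λ) = det(λ I - M) = λ^2 + λ - 20.
For λ^2 + λ - 20 the discriminant is 81. It is a perfect square (9^2), so the roots are rational: λ = (-1 ± 9)/2 = 4, -5.
Thus the eigenvalues (to 4 decimals) are 4 (modulus 4); -5 (modulus 5). The spectral radius is the largest modulus: r(A) = 5. (Cross-check: r(A) ≤ ||A||_2 ≈ 6.986; equality holds whenever A is normal, though it can also hold for some non-normal A.)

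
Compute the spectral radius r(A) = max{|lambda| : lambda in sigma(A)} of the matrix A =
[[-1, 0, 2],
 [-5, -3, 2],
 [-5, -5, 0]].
r(A) ≈ 4.9777

The eigenvalues of A are the roots of its characteristic polynomial. With M = A (coefficients from the trace, the sum of principal 2x2 minors, and det A):
  p(λ) = det(λ I - M) = λ^3 + 4λ^2 + 23λ - 10.
No integer candidate from the rational root theorem (±divisors of 10) is a root, so the roots are irrational. The cubic discriminant is Δ = -56904 < 0, so there is one real root and a complex-conjugate pair. p(0) = -10 and p(1) = 18 have opposite signs, so a root lies in (0, 1); Newton's method refines it to λ ≈ 0.4036. Dividing out (λ - (0.4036)) leaves approximately λ^2 + 4.4036λ + 24.7773. For λ^2 + 4.4036λ + 24.7773 the discriminant is -79.7174. It is negative, so the remaining roots are the complex-conjugate pair λ ≈ -2.2018 ± 4.4642i. Their product equals the constant term, so |λ|^2 ≈ 24.7773 and |λ| ≈ 4.9777.
Thus the eigenvalues (to 4 decimals) are 0.4036 (modulus 0.4036); -2.2018 ± 4.4642i (modulus 4.9777). The spectral radius is the largest modulus: r(A) ≈ 4.9777. (Cross-check: r(A) ≤ ||A||_2 ≈ 9.2524; equality holds whenever A is normal, though it can also hold for some non-normal A.)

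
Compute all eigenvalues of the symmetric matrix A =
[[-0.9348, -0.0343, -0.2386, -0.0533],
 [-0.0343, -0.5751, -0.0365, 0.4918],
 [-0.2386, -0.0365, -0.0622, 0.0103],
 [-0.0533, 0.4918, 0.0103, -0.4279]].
sigma(A) ≈ {-1, 0} (-1 with multiplicity 2, 0 with multiplicity 2)

A is real symmetric, so its spectrum consists of real eigenvalues. Expanding the characteristic polynomial of the displayed matrix gives
  det(λ I - A) = p(λ) = λ^4 + (2)λ^3 + (1)λ^2 + (0)λ + (0).
Solving p(λ) = 0 yields eigenvalues ≈ -1, -1, 0, 0. (A is shown rounded to 4 decimals, so these recover the underlying integer eigenvalues to within that precision.)
Verification: the trace of A = -2 equals the sum of eigenvalues -2, and det(A) ≈ -0.0000 matches the eigenvalue product 0.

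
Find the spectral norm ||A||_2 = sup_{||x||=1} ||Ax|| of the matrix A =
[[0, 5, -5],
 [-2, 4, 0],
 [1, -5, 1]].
||A||_2 ≈ 9.158 (= sqrt(largest eigenvalue of A^T A))

||A||_2 = sigma_max(A) = sqrt(lambda_max(A^T A)). Form the symmetric matrix M = A^T A =
[[5, -13, 1],
 [-13, 66, -30],
 [1, -30, 26]].
Its characteristic polynomial (trace, sum of principal 2x2 minors, determinant of M give the coefficients) is
  p(λ) = det(λ I - M) = λ^3 - 97λ^2 + 1106λ - 400.
No integer candidate from the rational root theorem (±divisors of 400) is a root, so the roots are irrational. The cubic discriminant is Δ = 5405665060 > 0, so there are three distinct real roots. p(0) = -400 and p(1) = 610 have opposite signs, so a root lies in (0, 1); Newton's method refines it to λ ≈ 0.3739. p(12) = 632 and p(13) = -218 have opposite signs, so a root lies in (12, 13); Newton's method refines it to λ ≈ 12.7564. p(83) = -5048 and p(84) = 776 have opposite signs, so a root lies in (83, 84); Newton's method refines it to λ ≈ 83.8698. Check (Vieta): the three roots sum to 97, matching tr M = 97.
So the eigenvalues of A^T A are ≈ 0.3739, 12.7564, 83.8698 (all ≥ 0, as they must be for A^T A). The largest is λ_max ≈ 83.8698, hence ||A||_2 = sqrt(λ_max) ≈ 9.158.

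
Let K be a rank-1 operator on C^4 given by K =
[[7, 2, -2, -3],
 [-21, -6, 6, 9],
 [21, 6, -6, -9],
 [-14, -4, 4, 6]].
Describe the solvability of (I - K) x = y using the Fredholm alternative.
(I - K) is singular (det(I - K) = 0, i.e. 1 ∈ sigma(K)). (I - K) x = y is solvable iff y ⊥ ker((I - K)^*) = span{(7, 2, -2, -3)}, i.e. iff 7y_1 + 2y_2 - 2y_3 - 3y_4 = 0. When solvable, the solutions are x = y + c·(1, -3, 3, -2), c arbitrary (ker(I - K) = span{(1, -3, 3, -2)}, dimension 1).

K has rank 1, so it is an outer product K = u v^T: every row of K is a multiple of one row vector. Reading off the entries, u = (1, -3, 3, -2) and v = (7, 2, -2, -3) (row i of K equals u_i·v^T). A rank-one matrix u v^T satisfies K u = u (v·u) and kills the (3)-dimensional subspace v^⊥, so its characteristic polynomial is lambda^3 (lambda - v·u) with v·u = tr K = 1. Hence the eigenvalues of I - K are 1 (multiplicity 3) and 1 - (1) = 0, so det(I - K) = 0. (Direct check: I - K =
[[-6, -2, 2, 3],
 [21, 7, -6, -9],
 [-21, -6, 7, 9],
 [14, 4, -4, -5]]
has determinant 0.) So 1 is an eigenvalue of K and (I - K) is not invertible. The finite-dimensional Fredholm alternative says: either (I - K) is invertible, or ker(I - K) ≠ {0} and then range(I - K) = ker((I - K)^*)^⊥, with dim ker(I - K) = dim ker((I - K)^*). We are in the second case, so we need both kernels. Kernel of I - K: (I - K) u = u - u (v·u) = u - u = 0, so ker(I - K) = span{u} = span{(1, -3, 3, -2)} (it is exactly 1-dimensional because rank(I - K) = 3). Kernel of the adjoint: K is real, so (I - K)^* = I - K^T = I - v u^T, and (I - v u^T) v = v - v (u·v) = 0; hence ker((I - K)^*) = span{v} = span{(7, 2, -2, -3)}. Therefore (I - K) x = y is solvable iff <y, v> = 0, i.e. iff 7y_1 + 2y_2 - 2y_3 - 3y_4 = 0. When this holds, K y = u (v·y) = 0, so (I - K) y = y and x = y is a particular solution; the full solution set is the line x = y + c·u = y + c·(1, -3, 3, -2), c ∈ C.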